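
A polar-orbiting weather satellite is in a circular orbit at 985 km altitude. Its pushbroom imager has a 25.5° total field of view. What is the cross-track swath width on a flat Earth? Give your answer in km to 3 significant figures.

Half-angle = 25.5°/2 = 12.75°.
Swath width ≈ 2h·tan(θ/2) = 2 × 985 × tan(12.75°) = 445.8 km.

446 km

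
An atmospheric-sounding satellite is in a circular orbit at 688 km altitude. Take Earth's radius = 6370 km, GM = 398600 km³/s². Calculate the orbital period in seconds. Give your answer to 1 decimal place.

Semi-major axis a = 6370 + 688 = 7058 km. Period T = 2π√(a³/μ) = 2π√(7058³/398600) = 5901.1 s = 98.35 min.

5901.1 seconds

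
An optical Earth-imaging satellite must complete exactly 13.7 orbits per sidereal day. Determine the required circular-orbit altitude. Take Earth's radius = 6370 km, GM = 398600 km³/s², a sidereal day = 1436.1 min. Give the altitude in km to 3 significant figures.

Required period T = 86166 / 13.7 = 6289.5 s.
From T = 2π√(a³/μ): a = (μ T²/4π²)^(1/3) = (398600 × 6289.5² / 4π²)^(1/3) = 7364 km.
Altitude h = a − R = 7364 − 6370 = 994 km.

994 km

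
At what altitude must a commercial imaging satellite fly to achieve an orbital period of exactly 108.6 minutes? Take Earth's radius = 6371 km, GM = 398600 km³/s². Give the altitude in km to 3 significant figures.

T = 108.6 min = 6516.0 s.
From T = 2π√(a³/μ): a = (μ T²/4π²)^(1/3) = (398600 × 6516.0² / 4π²)^(1/3) = 7540 km.
Altitude h = a − R = 7540 − 6371 = 1169 km.

1170 km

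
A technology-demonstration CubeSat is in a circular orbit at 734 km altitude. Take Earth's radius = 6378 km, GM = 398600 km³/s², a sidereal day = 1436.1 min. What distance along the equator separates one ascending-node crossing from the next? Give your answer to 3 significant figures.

Semi-major axis a = 6378 + 734 = 7112 km. Period T = 2π√(a³/μ) = 2π√(7112³/398600) = 5969.0 s = 99.48 min.
During one orbit Earth rotates (5969.0 / 86166) × 360° = 24.94°.
At the equator that is 24.94° × (2π·6378/360) km/° = 24.94 × 111.3 = 2776 km.

2780 km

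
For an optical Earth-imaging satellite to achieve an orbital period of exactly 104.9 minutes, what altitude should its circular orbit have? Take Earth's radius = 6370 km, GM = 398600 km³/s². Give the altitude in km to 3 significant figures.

998 km

T = 104.9 min = 6294.0 s.
From T = 2π√(a³/μ): a = (μ T²/4π²)^(1/3) = (398600 × 6294.0² / 4π²)^(1/3) = 7368 km.
Altitude h = a − R = 7368 − 6370 = 998 km.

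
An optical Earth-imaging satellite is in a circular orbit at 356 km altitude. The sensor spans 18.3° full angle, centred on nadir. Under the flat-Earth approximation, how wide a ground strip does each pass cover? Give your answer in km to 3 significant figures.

Half-angle = 18.3°/2 = 9.15°.
Swath width ≈ 2h·tan(θ/2) = 2 × 356 × tan(9.15°) = 114.7 km.

115 km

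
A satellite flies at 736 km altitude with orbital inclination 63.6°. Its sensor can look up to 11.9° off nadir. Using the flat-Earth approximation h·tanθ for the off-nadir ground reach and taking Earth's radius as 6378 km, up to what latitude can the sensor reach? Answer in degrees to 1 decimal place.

For a prograde orbit the ground track reaches latitude ±i = ±63.6°.
Sensor half-swath on the ground ≈ 736·tan(11.9°) = 155 km = 1.39° of latitude.
Maximum observable latitude ≈ 63.6 + 1.39 = 65.0°.

65.0°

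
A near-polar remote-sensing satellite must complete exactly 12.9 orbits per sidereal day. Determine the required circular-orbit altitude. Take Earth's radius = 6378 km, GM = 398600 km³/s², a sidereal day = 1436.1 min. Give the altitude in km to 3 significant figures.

1290 km

Required period T = 86166 / 12.9 = 6679.5 s.
From T = 2π√(a³/μ): a = (μ T²/4π²)^(1/3) = (398600 × 6679.5² / 4π²)^(1/3) = 7666 km.
Altitude h = a − R = 7666 − 6378 = 1288 km.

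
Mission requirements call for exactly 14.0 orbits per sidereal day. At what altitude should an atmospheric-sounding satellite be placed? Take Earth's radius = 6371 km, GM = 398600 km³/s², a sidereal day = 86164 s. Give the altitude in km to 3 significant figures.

Required period T = 86164 / 14.0 = 6154.6 s.
From T = 2π√(a³/μ): a = (μ T²/4π²)^(1/3) = (398600 × 6154.6² / 4π²)^(1/3) = 7259 km.
Altitude h = a − R = 7259 − 6371 = 888 km.

888 km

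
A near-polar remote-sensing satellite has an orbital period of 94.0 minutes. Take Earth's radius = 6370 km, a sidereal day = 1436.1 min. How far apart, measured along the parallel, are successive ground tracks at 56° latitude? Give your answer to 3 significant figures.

1460 km

T = 94.0 min = 5640.0 s.
Node shift per orbit = (5640.0/86166) × 360° = 23.56°.
Equatorial spacing = 23.56 × 111.2 km/° = 2620 km.
At 56° latitude, spacing = 2620 × cos(56°) = 1465 km.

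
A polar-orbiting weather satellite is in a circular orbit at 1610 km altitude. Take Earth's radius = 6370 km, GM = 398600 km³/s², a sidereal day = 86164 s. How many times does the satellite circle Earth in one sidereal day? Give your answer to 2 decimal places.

Semi-major axis a = 6370 + 1610 = 7980 km. Period T = 2π√(a³/μ) = 2π√(7980³/398600) = 7094.4 s = 118.24 min.
Orbits per sidereal day = 86164 / 7094.4 = 12.145.

12.15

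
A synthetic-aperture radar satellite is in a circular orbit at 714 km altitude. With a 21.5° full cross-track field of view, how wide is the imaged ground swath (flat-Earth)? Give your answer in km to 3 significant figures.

Half-angle = 21.5°/2 = 10.75°.
Swath width ≈ 2h·tan(θ/2) = 2 × 714 × tan(10.75°) = 271.1 km.

271 km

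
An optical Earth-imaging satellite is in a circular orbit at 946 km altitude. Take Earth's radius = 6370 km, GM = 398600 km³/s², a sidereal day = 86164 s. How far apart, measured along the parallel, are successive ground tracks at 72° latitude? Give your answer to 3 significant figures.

894 km

Semi-major axis a = 6370 + 946 = 7316 km. Period T = 2π√(a³/μ) = 2π√(7316³/398600) = 6227.6 s = 103.79 min.
Node shift per orbit = (6227.6/86164) × 360° = 26.02°.
Equatorial spacing = 26.02 × 111.2 km/° = 2893 km.
At 72° latitude, spacing = 2893 × cos(72°) = 894 km.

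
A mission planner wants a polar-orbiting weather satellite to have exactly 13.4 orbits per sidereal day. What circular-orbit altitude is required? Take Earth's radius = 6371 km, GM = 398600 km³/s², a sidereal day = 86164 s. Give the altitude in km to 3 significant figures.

1100 km

Required period T = 86164 / 13.4 = 6430.1 s.
From T = 2π√(a³/μ): a = (μ T²/4π²)^(1/3) = (398600 × 6430.1² / 4π²)^(1/3) = 7474 km.
Altitude h = a − R = 7474 − 6371 = 1103 km.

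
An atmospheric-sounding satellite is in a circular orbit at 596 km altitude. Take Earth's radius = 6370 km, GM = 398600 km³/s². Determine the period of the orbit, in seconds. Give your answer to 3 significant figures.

Semi-major axis a = 6370 + 596 = 6966 km. Period T = 2π√(a³/μ) = 2π√(6966³/398600) = 5786.1 s = 96.44 min.

5790 seconds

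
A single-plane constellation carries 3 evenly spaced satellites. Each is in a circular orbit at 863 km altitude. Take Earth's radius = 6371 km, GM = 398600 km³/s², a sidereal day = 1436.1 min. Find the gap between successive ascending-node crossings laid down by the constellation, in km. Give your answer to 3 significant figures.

Semi-major axis a = 6371 + 863 = 7234 km. Period T = 2π√(a³/μ) = 2π√(7234³/398600) = 6123.2 s = 102.05 min.
Single-satellite node shift = (6123.2/86166) × 360° = 25.58°.
With 3 satellites evenly phased, successive equator crossings are 25.58/3 = 8.528° apart.
That is 8.528 × 111.2 = 948 km at the equator.

948 km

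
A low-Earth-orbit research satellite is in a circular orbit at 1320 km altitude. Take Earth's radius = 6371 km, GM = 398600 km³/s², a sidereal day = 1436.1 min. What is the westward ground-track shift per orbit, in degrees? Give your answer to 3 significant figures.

Semi-major axis a = 6371 + 1320 = 7691 km. Period T = 2π√(a³/μ) = 2π√(7691³/398600) = 6712.5 s = 111.88 min.
During one orbit Earth rotates (6712.5 / 86166) × 360° = 28.04°.

28.0°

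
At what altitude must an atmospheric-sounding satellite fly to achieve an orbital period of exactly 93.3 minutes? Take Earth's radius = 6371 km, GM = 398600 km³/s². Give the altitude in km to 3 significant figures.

T = 93.3 min = 5598.0 s.
From T = 2π√(a³/μ): a = (μ T²/4π²)^(1/3) = (398600 × 5598.0² / 4π²)^(1/3) = 6814 km.
Altitude h = a − R = 6814 − 6371 = 443 km.

443 km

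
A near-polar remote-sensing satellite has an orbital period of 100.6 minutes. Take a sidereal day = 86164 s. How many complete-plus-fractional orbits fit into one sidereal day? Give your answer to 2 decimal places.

14.28

T = 100.6 min = 6036.0 s.
Orbits per sidereal day = 86164 / 6036.0 = 14.275.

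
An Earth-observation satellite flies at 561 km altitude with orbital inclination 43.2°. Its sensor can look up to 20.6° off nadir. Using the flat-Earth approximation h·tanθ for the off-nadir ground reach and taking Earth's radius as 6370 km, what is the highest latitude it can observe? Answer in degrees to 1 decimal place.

45.1°

For a prograde orbit the ground track reaches latitude ±i = ±43.2°.
Sensor half-swath on the ground ≈ 561·tan(20.6°) = 211 km = 1.90° of latitude.
Maximum observable latitude ≈ 43.2 + 1.90 = 45.1°.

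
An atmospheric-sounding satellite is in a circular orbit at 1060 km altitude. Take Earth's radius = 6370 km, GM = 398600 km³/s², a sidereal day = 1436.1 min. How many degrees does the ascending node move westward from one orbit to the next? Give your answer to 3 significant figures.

Semi-major axis a = 6370 + 1060 = 7430 km. Period T = 2π√(a³/μ) = 2π√(7430³/398600) = 6373.7 s = 106.23 min.
During one orbit Earth rotates (6373.7 / 86166) × 360° = 26.63°.

26.6°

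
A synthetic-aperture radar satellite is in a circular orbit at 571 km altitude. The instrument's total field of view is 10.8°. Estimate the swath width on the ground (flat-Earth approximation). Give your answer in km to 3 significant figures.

108 km

Half-angle = 10.8°/2 = 5.4°.
Swath width ≈ 2h·tan(θ/2) = 2 × 571 × tan(5.4°) = 108.0 km.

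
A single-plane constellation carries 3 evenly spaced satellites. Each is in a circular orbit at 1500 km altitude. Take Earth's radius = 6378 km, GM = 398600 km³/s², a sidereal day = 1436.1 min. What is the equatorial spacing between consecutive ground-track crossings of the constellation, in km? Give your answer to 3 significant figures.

Semi-major axis a = 6378 + 1500 = 7878 km. Period T = 2π√(a³/μ) = 2π√(7878³/398600) = 6958.8 s = 115.98 min.
Single-satellite node shift = (6958.8/86166) × 360° = 29.07°.
With 3 satellites evenly phased, successive equator crossings are 29.07/3 = 9.691° apart.
That is 9.691 × 111.3 = 1079 km at the equator.

1080 km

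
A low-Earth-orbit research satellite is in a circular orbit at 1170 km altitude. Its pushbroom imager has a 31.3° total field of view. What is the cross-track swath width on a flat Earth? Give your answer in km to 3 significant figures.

656 km

Half-angle = 31.3°/2 = 15.65°.
Swath width ≈ 2h·tan(θ/2) = 2 × 1170 × tan(15.65°) = 655.5 km.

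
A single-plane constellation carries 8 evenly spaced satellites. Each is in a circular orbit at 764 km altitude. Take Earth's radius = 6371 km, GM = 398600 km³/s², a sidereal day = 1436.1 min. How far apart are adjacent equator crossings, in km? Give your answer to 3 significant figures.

348 km

Semi-major axis a = 6371 + 764 = 7135 km. Period T = 2π√(a³/μ) = 2π√(7135³/398600) = 5997.9 s = 99.97 min.
Single-satellite node shift = (5997.9/86166) × 360° = 25.06°.
With 8 satellites evenly phased, successive equator crossings are 25.06/8 = 3.132° apart.
That is 3.132 × 111.2 = 348 km at the equator.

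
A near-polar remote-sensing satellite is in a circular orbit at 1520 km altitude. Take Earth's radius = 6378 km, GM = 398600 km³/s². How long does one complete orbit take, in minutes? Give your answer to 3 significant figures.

116 min

Semi-major axis a = 6378 + 1520 = 7898 km. Period T = 2π√(a³/μ) = 2π√(7898³/398600) = 6985.3 s = 116.42 min.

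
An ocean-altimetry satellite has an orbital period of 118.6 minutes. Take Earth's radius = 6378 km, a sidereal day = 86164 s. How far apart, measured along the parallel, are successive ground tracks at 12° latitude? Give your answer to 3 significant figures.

T = 118.6 min = 7116.0 s.
Node shift per orbit = (7116.0/86164) × 360° = 29.73°.
Equatorial spacing = 29.73 × 111.3 km/° = 3310 km.
At 12° latitude, spacing = 3310 × cos(12°) = 3237 km.

3240 km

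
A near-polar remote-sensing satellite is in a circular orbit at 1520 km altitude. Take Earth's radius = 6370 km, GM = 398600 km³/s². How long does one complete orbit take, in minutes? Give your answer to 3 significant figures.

Semi-major axis a = 6370 + 1520 = 7890 km. Period T = 2π√(a³/μ) = 2π√(7890³/398600) = 6974.7 s = 116.25 min.

116 min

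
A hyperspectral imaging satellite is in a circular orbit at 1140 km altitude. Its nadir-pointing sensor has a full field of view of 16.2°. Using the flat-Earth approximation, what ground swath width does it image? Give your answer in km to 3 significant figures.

Half-angle = 16.2°/2 = 8.1°.
Swath width ≈ 2h·tan(θ/2) = 2 × 1140 × tan(8.1°) = 324.5 km.

324 km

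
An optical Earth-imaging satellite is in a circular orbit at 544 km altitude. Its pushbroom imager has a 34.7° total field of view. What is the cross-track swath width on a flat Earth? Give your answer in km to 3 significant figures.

340 km

Half-angle = 34.7°/2 = 17.35°.
Swath width ≈ 2h·tan(θ/2) = 2 × 544 × tan(17.35°) = 339.9 km.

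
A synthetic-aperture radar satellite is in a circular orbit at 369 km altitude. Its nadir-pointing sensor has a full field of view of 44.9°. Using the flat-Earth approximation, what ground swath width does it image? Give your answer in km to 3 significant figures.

305 km

Half-angle = 44.9°/2 = 22.45°.
Swath width ≈ 2h·tan(θ/2) = 2 × 369 × tan(22.45°) = 304.9 km.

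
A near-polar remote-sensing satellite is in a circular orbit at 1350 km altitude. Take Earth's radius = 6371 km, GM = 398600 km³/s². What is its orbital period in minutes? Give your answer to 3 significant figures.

Semi-major axis a = 6371 + 1350 = 7721 km. Period T = 2π√(a³/μ) = 2π√(7721³/398600) = 6751.8 s = 112.53 min.

113 min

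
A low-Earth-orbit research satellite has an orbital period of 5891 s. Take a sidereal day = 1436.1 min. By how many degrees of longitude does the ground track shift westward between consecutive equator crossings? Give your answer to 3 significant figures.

24.6°

During one orbit Earth rotates (5891.0 / 86166) × 360° = 24.61°.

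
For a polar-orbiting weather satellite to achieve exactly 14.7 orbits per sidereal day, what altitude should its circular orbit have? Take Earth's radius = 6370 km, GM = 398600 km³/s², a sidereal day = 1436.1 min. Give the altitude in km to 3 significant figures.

Required period T = 86166 / 14.7 = 5861.6 s.
From T = 2π√(a³/μ): a = (μ T²/4π²)^(1/3) = (398600 × 5861.6² / 4π²)^(1/3) = 7026 km.
Altitude h = a − R = 7026 − 6370 = 656 km.

656 km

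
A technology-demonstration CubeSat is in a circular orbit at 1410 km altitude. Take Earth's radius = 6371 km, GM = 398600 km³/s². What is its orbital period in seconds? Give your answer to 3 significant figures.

6830 seconds

Semi-major axis a = 6371 + 1410 = 7781 km. Period T = 2π√(a³/μ) = 2π√(7781³/398600) = 6830.7 s = 113.84 min.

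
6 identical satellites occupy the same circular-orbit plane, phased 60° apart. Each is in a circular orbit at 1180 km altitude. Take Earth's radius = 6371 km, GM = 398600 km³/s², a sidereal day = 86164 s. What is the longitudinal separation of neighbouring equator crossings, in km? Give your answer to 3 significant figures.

506 km

Semi-major axis a = 6371 + 1180 = 7551 km. Period T = 2π√(a³/μ) = 2π√(7551³/398600) = 6530.1 s = 108.83 min.
Single-satellite node shift = (6530.1/86164) × 360° = 27.28°.
With 6 satellites evenly phased, successive equator crossings are 27.28/6 = 4.547° apart.
That is 4.547 × 111.2 = 506 km at the equator.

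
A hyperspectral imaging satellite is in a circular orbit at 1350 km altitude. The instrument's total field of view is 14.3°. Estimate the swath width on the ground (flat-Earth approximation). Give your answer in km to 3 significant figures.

Half-angle = 14.3°/2 = 7.15°.
Swath width ≈ 2h·tan(θ/2) = 2 × 1350 × tan(7.15°) = 338.7 km.

339 km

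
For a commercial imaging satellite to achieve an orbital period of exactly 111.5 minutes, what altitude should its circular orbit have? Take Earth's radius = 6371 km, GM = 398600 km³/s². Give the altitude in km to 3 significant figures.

T = 111.5 min = 6690.0 s.
From T = 2π√(a³/μ): a = (μ T²/4π²)^(1/3) = (398600 × 6690.0² / 4π²)^(1/3) = 7674 km.
Altitude h = a − R = 7674 − 6371 = 1303 km.

1300 km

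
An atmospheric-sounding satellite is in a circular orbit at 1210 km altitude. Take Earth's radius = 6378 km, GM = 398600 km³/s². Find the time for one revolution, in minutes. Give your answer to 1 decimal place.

Semi-major axis a = 6378 + 1210 = 7588 km. Period T = 2π√(a³/μ) = 2π√(7588³/398600) = 6578.1 s = 109.64 min.

109.6 min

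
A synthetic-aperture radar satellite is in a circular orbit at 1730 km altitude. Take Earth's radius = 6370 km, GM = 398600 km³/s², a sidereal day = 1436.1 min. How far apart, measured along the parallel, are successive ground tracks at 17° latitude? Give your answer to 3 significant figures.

Semi-major axis a = 6370 + 1730 = 8100 km. Period T = 2π√(a³/μ) = 2π√(8100³/398600) = 7255.0 s = 120.92 min.
Node shift per orbit = (7255.0/86166) × 360° = 30.31°.
Equatorial spacing = 30.31 × 111.2 km/° = 3370 km.
At 17° latitude, spacing = 3370 × cos(17°) = 3223 km.

3220 km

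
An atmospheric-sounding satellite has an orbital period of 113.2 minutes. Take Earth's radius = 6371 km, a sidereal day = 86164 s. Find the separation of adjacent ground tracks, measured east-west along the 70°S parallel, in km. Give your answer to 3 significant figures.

1080 km

T = 113.2 min = 6792.0 s.
Node shift per orbit = (6792.0/86164) × 360° = 28.38°.
Equatorial spacing = 28.38 × 111.2 km/° = 3155 km.
At 70° latitude, spacing = 3155 × cos(70°) = 1079 km.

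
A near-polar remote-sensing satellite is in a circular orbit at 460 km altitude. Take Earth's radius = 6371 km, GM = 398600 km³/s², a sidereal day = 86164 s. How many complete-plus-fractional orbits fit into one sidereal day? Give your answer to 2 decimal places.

Semi-major axis a = 6371 + 460 = 6831 km. Period T = 2π√(a³/μ) = 2π√(6831³/398600) = 5618.7 s = 93.65 min.
Orbits per sidereal day = 86164 / 5618.7 = 15.335.

15.34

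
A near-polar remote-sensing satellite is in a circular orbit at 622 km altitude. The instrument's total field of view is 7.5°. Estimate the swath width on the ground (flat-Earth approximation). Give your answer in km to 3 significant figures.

Half-angle = 7.5°/2 = 3.75°.
Swath width ≈ 2h·tan(θ/2) = 2 × 622 × tan(3.75°) = 81.5 km.

81.5 km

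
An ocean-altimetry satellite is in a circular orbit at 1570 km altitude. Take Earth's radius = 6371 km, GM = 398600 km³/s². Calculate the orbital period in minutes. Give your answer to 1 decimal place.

Semi-major axis a = 6371 + 1570 = 7941 km. Period T = 2π√(a³/μ) = 2π√(7941³/398600) = 7042.5 s = 117.37 min.

117.4 min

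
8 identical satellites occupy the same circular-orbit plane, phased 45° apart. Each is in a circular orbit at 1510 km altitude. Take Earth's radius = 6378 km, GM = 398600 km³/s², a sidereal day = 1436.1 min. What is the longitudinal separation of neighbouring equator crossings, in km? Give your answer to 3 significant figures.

405 km

Semi-major axis a = 6378 + 1510 = 7888 km. Period T = 2π√(a³/μ) = 2π√(7888³/398600) = 6972.1 s = 116.20 min.
Single-satellite node shift = (6972.1/86166) × 360° = 29.13°.
With 8 satellites evenly phased, successive equator crossings are 29.13/8 = 3.641° apart.
That is 3.641 × 111.3 = 405 km at the equator.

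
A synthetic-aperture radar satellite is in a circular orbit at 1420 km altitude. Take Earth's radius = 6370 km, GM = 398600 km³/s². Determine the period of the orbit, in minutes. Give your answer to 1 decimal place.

114.0 min

Semi-major axis a = 6370 + 1420 = 7790 km. Period T = 2π√(a³/μ) = 2π√(7790³/398600) = 6842.5 s = 114.04 min.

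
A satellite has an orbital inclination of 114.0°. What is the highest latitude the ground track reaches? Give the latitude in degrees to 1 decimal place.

66.0°

Retrograde orbit: the ground track reaches ±(180° − i) = ±(180 − 114.0) = ±66.0°.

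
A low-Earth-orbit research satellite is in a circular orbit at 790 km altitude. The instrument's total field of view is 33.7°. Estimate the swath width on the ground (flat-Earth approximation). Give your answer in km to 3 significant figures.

Half-angle = 33.7°/2 = 16.85°.
Swath width ≈ 2h·tan(θ/2) = 2 × 790 × tan(16.85°) = 478.5 km.

479 km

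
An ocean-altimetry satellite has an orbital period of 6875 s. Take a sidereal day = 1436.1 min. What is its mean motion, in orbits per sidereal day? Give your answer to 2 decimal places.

12.53

Orbits per sidereal day = 86166 / 6875.0 = 12.533.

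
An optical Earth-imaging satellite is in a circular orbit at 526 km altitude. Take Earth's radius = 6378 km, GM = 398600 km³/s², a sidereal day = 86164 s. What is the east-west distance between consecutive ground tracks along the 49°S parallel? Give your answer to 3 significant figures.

1740 km

Semi-major axis a = 6378 + 526 = 6904 km. Period T = 2π√(a³/μ) = 2π√(6904³/398600) = 5709.0 s = 95.15 min.
Node shift per orbit = (5709.0/86164) × 360° = 23.85°.
Equatorial spacing = 23.85 × 111.3 km/° = 2655 km.
At 49° latitude, spacing = 2655 × cos(49°) = 1742 km.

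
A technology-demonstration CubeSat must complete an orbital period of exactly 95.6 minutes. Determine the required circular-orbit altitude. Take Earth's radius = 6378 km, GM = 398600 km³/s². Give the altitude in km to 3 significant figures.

T = 95.6 min = 5736.0 s.
From T = 2π√(a³/μ): a = (μ T²/4π²)^(1/3) = (398600 × 5736.0² / 4π²)^(1/3) = 6926 km.
Altitude h = a − R = 6926 − 6378 = 548 km.

548 km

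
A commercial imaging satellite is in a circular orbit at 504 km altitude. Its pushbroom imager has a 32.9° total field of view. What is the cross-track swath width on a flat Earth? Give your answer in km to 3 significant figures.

Half-angle = 32.9°/2 = 16.45°.
Swath width ≈ 2h·tan(θ/2) = 2 × 504 × tan(16.45°) = 297.6 km.

298 km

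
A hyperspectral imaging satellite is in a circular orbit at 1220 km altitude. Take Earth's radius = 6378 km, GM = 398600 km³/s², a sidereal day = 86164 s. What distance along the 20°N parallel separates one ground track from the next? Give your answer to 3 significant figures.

Semi-major axis a = 6378 + 1220 = 7598 km. Period T = 2π√(a³/μ) = 2π√(7598³/398600) = 6591.1 s = 109.85 min.
Node shift per orbit = (6591.1/86164) × 360° = 27.54°.
Equatorial spacing = 27.54 × 111.3 km/° = 3065 km.
At 20° latitude, spacing = 3065 × cos(20°) = 2881 km.

2880 km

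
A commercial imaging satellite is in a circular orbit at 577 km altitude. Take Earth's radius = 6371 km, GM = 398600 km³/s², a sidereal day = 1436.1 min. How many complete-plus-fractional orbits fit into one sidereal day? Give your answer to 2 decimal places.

Semi-major axis a = 6371 + 577 = 6948 km. Period T = 2π√(a³/μ) = 2π√(6948³/398600) = 5763.7 s = 96.06 min.
Orbits per sidereal day = 86166 / 5763.7 = 14.950.

14.95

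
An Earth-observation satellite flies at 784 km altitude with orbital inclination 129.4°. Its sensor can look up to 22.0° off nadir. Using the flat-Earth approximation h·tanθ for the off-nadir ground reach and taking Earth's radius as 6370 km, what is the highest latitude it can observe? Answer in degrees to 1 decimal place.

Retrograde orbit: the ground track reaches ±(180° − i) = ±(180 − 129.4) = ±50.6°.
Sensor half-swath on the ground ≈ 784·tan(22.0°) = 317 km = 2.85° of latitude.
Maximum observable latitude ≈ 50.6 + 2.85 = 53.4°.

53.4°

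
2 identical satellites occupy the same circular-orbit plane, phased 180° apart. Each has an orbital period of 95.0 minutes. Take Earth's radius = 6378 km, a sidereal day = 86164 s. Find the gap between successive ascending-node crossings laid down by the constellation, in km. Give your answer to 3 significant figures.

T = 95.0 min = 5700.0 s.
Single-satellite node shift = (5700.0/86164) × 360° = 23.82°.
With 2 satellites evenly phased, successive equator crossings are 23.82/2 = 11.908° apart.
That is 11.908 × 111.3 = 1326 km at the equator.

1330 km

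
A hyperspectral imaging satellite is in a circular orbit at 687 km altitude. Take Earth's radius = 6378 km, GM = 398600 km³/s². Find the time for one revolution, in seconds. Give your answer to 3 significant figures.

5910 seconds

Semi-major axis a = 6378 + 687 = 7065 km. Period T = 2π√(a³/μ) = 2π√(7065³/398600) = 5909.9 s = 98.50 min.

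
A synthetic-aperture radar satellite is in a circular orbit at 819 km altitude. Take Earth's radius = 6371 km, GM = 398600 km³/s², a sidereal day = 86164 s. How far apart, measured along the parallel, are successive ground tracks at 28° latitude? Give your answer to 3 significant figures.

Semi-major axis a = 6371 + 819 = 7190 km. Period T = 2π√(a³/μ) = 2π√(7190³/398600) = 6067.4 s = 101.12 min.
Node shift per orbit = (6067.4/86164) × 360° = 25.35°.
Equatorial spacing = 25.35 × 111.2 km/° = 2819 km.
At 28° latitude, spacing = 2819 × cos(28°) = 2489 km.

2490 km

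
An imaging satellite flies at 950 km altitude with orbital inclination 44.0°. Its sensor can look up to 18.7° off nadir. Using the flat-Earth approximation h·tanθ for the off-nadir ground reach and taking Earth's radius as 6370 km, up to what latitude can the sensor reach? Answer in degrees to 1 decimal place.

For a prograde orbit the ground track reaches latitude ±i = ±44.0°.
Sensor half-swath on the ground ≈ 950·tan(18.7°) = 322 km = 2.89° of latitude.
Maximum observable latitude ≈ 44.0 + 2.89 = 46.9°.

46.9°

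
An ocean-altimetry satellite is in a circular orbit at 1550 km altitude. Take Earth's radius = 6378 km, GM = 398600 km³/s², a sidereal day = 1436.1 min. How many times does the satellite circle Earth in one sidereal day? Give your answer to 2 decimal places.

Semi-major axis a = 6378 + 1550 = 7928 km. Period T = 2π√(a³/μ) = 2π√(7928³/398600) = 7025.2 s = 117.09 min.
Orbits per sidereal day = 86166 / 7025.2 = 12.265.

12.27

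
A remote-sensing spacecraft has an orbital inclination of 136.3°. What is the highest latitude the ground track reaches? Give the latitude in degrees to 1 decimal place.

Retrograde orbit: the ground track reaches ±(180° − i) = ±(180 − 136.3) = ±43.7°.

43.7°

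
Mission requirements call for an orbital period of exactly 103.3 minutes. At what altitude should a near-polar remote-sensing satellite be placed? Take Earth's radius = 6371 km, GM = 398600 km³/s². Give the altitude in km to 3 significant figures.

T = 103.3 min = 6198.0 s.
From T = 2π√(a³/μ): a = (μ T²/4π²)^(1/3) = (398600 × 6198.0² / 4π²)^(1/3) = 7293 km.
Altitude h = a − R = 7293 − 6371 = 922 km.

922 km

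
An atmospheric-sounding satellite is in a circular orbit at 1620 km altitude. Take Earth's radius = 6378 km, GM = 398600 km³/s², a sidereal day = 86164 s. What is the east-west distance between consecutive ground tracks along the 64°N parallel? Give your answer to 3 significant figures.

1450 km

Semi-major axis a = 6378 + 1620 = 7998 km. Period T = 2π√(a³/μ) = 2π√(7998³/398600) = 7118.4 s = 118.64 min.
Node shift per orbit = (7118.4/86164) × 360° = 29.74°.
Equatorial spacing = 29.74 × 111.3 km/° = 3311 km.
At 64° latitude, spacing = 3311 × cos(64°) = 1451 km.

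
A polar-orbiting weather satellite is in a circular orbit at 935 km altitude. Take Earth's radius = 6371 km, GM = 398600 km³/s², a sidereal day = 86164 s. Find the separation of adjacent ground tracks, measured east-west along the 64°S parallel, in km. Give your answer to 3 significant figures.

1270 km

Semi-major axis a = 6371 + 935 = 7306 km. Period T = 2π√(a³/μ) = 2π√(7306³/398600) = 6214.9 s = 103.58 min.
Node shift per orbit = (6214.9/86164) × 360° = 25.97°.
Equatorial spacing = 25.97 × 111.2 km/° = 2887 km.
At 64° latitude, spacing = 2887 × cos(64°) = 1266 km.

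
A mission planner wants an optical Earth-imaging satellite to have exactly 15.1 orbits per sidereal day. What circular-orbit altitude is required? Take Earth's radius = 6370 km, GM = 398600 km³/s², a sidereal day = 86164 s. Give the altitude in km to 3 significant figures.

Required period T = 86164 / 15.1 = 5706.2 s.
From T = 2π√(a³/μ): a = (μ T²/4π²)^(1/3) = (398600 × 5706.2² / 4π²)^(1/3) = 6902 km.
Altitude h = a − R = 6902 − 6370 = 532 km.

532 km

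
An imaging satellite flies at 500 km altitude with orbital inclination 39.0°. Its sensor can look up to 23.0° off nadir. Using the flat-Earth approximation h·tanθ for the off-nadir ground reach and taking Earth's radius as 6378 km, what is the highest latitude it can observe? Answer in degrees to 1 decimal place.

For a prograde orbit the ground track reaches latitude ±i = ±39.0°.
Sensor half-swath on the ground ≈ 500·tan(23.0°) = 212 km = 1.91° of latitude.
Maximum observable latitude ≈ 39.0 + 1.91 = 40.9°.

40.9°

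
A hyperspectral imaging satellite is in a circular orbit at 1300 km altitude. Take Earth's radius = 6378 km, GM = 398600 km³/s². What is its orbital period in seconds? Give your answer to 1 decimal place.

Semi-major axis a = 6378 + 1300 = 7678 km. Period T = 2π√(a³/μ) = 2π√(7678³/398600) = 6695.5 s = 111.59 min.

6695.5 seconds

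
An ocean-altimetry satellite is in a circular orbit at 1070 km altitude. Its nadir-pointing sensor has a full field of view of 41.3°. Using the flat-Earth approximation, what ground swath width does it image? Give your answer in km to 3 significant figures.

Half-angle = 41.3°/2 = 20.65°.
Swath width ≈ 2h·tan(θ/2) = 2 × 1070 × tan(20.65°) = 806.5 km.

807 km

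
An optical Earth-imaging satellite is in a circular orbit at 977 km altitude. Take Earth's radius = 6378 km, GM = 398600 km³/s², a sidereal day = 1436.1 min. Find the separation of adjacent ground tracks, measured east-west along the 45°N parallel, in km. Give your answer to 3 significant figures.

2060 km

Semi-major axis a = 6378 + 977 = 7355 km. Period T = 2π√(a³/μ) = 2π√(7355³/398600) = 6277.5 s = 104.62 min.
Node shift per orbit = (6277.5/86166) × 360° = 26.23°.
Equatorial spacing = 26.23 × 111.3 km/° = 2920 km.
At 45° latitude, spacing = 2920 × cos(45°) = 2064 km.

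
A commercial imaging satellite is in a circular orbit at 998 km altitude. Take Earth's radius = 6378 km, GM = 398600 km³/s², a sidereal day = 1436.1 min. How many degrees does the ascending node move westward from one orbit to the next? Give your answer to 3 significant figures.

Semi-major axis a = 6378 + 998 = 7376 km. Period T = 2π√(a³/μ) = 2π√(7376³/398600) = 6304.4 s = 105.07 min.
During one orbit Earth rotates (6304.4 / 86166) × 360° = 26.34°.

26.3°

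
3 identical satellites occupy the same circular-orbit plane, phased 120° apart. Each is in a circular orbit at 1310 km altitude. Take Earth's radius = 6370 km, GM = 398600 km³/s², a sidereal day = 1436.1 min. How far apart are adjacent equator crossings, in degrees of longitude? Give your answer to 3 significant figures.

Semi-major axis a = 6370 + 1310 = 7680 km. Period T = 2π√(a³/μ) = 2π√(7680³/398600) = 6698.1 s = 111.64 min.
Single-satellite node shift = (6698.1/86166) × 360° = 27.98°.
With 3 satellites evenly phased, successive equator crossings are 27.98/3 = 9.328° apart.

9.33°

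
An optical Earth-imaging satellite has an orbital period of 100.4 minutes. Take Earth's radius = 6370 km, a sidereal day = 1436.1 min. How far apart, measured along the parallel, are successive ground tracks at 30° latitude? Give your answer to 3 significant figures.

T = 100.4 min = 6024.0 s.
Node shift per orbit = (6024.0/86166) × 360° = 25.17°.
Equatorial spacing = 25.17 × 111.2 km/° = 2798 km.
At 30° latitude, spacing = 2798 × cos(30°) = 2423 km.

2420 km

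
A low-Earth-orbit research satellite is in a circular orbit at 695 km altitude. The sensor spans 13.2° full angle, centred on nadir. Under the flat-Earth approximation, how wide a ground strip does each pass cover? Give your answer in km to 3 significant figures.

161 km

Half-angle = 13.2°/2 = 6.6°.
Swath width ≈ 2h·tan(θ/2) = 2 × 695 × tan(6.6°) = 160.8 km.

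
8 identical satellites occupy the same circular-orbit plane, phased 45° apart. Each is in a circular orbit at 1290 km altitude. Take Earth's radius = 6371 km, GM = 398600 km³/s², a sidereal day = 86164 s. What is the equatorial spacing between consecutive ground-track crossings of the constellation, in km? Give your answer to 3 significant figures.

Semi-major axis a = 6371 + 1290 = 7661 km. Period T = 2π√(a³/μ) = 2π√(7661³/398600) = 6673.3 s = 111.22 min.
Single-satellite node shift = (6673.3/86164) × 360° = 27.88°.
With 8 satellites evenly phased, successive equator crossings are 27.88/8 = 3.485° apart.
That is 3.485 × 111.2 = 388 km at the equator.

388 km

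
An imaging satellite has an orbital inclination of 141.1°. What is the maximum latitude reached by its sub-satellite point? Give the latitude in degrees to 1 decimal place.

38.9°

Retrograde orbit: the ground track reaches ±(180° − i) = ±(180 − 141.1) = ±38.9°.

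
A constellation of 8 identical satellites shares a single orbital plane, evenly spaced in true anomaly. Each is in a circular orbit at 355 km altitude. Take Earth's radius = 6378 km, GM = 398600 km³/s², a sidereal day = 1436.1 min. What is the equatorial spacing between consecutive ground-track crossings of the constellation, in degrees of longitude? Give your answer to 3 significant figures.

2.87°

Semi-major axis a = 6378 + 355 = 6733 km. Period T = 2π√(a³/μ) = 2π√(6733³/398600) = 5498.2 s = 91.64 min.
Single-satellite node shift = (5498.2/86166) × 360° = 22.97°.
With 8 satellites evenly phased, successive equator crossings are 22.97/8 = 2.871° apart.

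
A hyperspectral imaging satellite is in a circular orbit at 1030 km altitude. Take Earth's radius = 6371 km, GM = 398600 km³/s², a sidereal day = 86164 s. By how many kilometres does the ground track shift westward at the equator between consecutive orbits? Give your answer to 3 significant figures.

2940 km

Semi-major axis a = 6371 + 1030 = 7401 km. Period T = 2π√(a³/μ) = 2π√(7401³/398600) = 6336.5 s = 105.61 min.
During one orbit Earth rotates (6336.5 / 86164) × 360° = 26.47°.
At the equator that is 26.47° × (2π·6371/360) km/° = 26.47 × 111.2 = 2944 km.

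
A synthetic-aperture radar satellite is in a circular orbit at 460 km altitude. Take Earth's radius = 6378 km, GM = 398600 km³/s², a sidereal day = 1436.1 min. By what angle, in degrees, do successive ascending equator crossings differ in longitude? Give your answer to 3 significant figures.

23.5°

Semi-major axis a = 6378 + 460 = 6838 km. Period T = 2π√(a³/μ) = 2π√(6838³/398600) = 5627.4 s = 93.79 min.
During one orbit Earth rotates (5627.4 / 86166) × 360° = 23.51°.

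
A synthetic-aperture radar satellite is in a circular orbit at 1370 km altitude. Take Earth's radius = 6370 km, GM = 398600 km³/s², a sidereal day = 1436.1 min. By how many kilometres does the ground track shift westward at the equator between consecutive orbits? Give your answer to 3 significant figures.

Semi-major axis a = 6370 + 1370 = 7740 km. Period T = 2π√(a³/μ) = 2π√(7740³/398600) = 6776.8 s = 112.95 min.
During one orbit Earth rotates (6776.8 / 86166) × 360° = 28.31°.
At the equator that is 28.31° × (2π·6370/360) km/° = 28.31 × 111.2 = 3148 km.

3150 km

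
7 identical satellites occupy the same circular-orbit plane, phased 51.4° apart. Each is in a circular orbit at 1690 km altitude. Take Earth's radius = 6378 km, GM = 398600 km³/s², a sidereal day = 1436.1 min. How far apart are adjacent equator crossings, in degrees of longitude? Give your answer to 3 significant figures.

Semi-major axis a = 6378 + 1690 = 8068 km. Period T = 2π√(a³/μ) = 2π√(8068³/398600) = 7212.1 s = 120.20 min.
Single-satellite node shift = (7212.1/86166) × 360° = 30.13°.
With 7 satellites evenly phased, successive equator crossings are 30.13/7 = 4.305° apart.

4.30°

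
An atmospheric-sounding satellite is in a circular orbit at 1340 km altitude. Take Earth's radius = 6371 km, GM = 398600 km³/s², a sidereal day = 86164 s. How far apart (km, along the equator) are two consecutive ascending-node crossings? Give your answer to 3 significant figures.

3130 km

Semi-major axis a = 6371 + 1340 = 7711 km. Period T = 2π√(a³/μ) = 2π√(7711³/398600) = 6738.7 s = 112.31 min.
During one orbit Earth rotates (6738.7 / 86164) × 360° = 28.15°.
At the equator that is 28.15° × (2π·6371/360) km/° = 28.15 × 111.2 = 3131 km.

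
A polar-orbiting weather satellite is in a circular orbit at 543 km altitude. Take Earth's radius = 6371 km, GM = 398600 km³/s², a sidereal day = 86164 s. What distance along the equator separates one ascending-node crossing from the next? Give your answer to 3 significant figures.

2660 km

Semi-major axis a = 6371 + 543 = 6914 km. Period T = 2π√(a³/μ) = 2π√(6914³/398600) = 5721.4 s = 95.36 min.
During one orbit Earth rotates (5721.4 / 86164) × 360° = 23.90°.
At the equator that is 23.90° × (2π·6371/360) km/° = 23.90 × 111.2 = 2658 km.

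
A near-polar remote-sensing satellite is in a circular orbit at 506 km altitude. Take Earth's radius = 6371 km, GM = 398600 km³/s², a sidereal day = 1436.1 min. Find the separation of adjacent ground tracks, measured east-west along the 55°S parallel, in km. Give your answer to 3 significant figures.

Semi-major axis a = 6371 + 506 = 6877 km. Period T = 2π√(a³/μ) = 2π√(6877³/398600) = 5675.6 s = 94.59 min.
Node shift per orbit = (5675.6/86166) × 360° = 23.71°.
Equatorial spacing = 23.71 × 111.2 km/° = 2637 km.
At 55° latitude, spacing = 2637 × cos(55°) = 1512 km.

1510 km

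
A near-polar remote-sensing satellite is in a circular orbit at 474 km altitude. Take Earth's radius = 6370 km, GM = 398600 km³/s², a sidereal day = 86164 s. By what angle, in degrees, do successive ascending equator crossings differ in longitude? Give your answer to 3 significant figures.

Semi-major axis a = 6370 + 474 = 6844 km. Period T = 2π√(a³/μ) = 2π√(6844³/398600) = 5634.8 s = 93.91 min.
During one orbit Earth rotates (5634.8 / 86164) × 360° = 23.54°.

23.5°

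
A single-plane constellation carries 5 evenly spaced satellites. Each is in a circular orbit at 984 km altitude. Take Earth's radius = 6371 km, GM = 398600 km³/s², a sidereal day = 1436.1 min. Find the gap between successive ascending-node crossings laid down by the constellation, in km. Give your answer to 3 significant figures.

Semi-major axis a = 6371 + 984 = 7355 km. Period T = 2π√(a³/μ) = 2π√(7355³/398600) = 6277.5 s = 104.62 min.
Single-satellite node shift = (6277.5/86166) × 360° = 26.23°.
With 5 satellites evenly phased, successive equator crossings are 26.23/5 = 5.245° apart.
That is 5.245 × 111.2 = 583 km at the equator.

583 km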